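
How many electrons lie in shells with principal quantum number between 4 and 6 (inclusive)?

Shell n has n² orbitals: 4²=16 + 5²=25 + 6²=36 = 77 orbitals.
Two spin states per orbital: 2 × 77 = 154 electrons.

154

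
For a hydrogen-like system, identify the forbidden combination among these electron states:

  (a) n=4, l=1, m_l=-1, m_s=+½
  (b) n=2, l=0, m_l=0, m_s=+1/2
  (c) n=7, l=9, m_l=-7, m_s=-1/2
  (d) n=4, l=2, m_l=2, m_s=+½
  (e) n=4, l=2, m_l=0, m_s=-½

(c)

(c) has l = 9 ≥ n = 7, violating 0 ≤ l ≤ n−1.
The remaining sets (a), (b), (d), (e) satisfy all four rules.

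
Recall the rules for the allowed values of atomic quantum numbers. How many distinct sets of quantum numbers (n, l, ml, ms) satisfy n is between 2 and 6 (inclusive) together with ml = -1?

30

For each n in the range, tally the orbitals obeying ml = -1:
n=2 → 1; n=3 → 2; n=4 → 3; n=5 → 4; n=6 → 5.
Orbitals: 1 + 2 + 3 + 4 + 5 = 15. Including both spin states (ms = ±1/2) gives 2 × 15 = 30 states.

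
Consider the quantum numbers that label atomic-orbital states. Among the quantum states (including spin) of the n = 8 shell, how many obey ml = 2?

12

Per l-value: l=2 → 1; l=3 → 1; l=4 → 1; l=5 → 1; l=6 → 1; l=7 → 1.
Orbitals: 1 + 1 + 1 + 1 + 1 + 1 = 6. Each orbital carries two spin states, so 6 × 2 = 12 states.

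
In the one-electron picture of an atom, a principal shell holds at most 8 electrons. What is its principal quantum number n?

n = 2

2n² = 8 ⇒ n² = 4 ⇒ n = 2.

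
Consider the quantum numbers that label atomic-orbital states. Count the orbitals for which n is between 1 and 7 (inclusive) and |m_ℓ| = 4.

Work shell by shell — for each n, count the (ℓ, m_ℓ) pairs that satisfy |m_ℓ| = 4:
n=5 → 2; n=6 → 4; n=7 → 6.
Total orbitals: 2 + 4 + 6 = 12.

12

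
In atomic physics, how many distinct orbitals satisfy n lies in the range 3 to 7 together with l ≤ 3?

For each n in the range, tally the orbitals obeying l ≤ 3:
n=3 → 9; n=4 → 16; n=5 → 16; n=6 → 16; n=7 → 16.
Total orbitals: 9 + 16 + 16 + 16 + 16 = 73.

73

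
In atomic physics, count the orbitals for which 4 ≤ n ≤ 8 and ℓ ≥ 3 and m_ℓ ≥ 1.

Work shell by shell — for each n, count the (ℓ, m_ℓ) pairs that satisfy ℓ ≥ 3 and m_ℓ ≥ 1:
n=4 → 3; n=5 → 7; n=6 → 12; n=7 → 18; n=8 → 25.
Total orbitals: 3 + 7 + 12 + 18 + 25 = 65.

65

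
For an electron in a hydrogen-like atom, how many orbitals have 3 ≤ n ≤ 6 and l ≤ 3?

57

Per-shell orbital counts meeting the constraint:
n=3 → 9; n=4 → 16; n=5 → 16; n=6 → 16.
Total orbitals: 9 + 16 + 16 + 16 = 57.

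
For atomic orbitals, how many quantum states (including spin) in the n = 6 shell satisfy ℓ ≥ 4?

The n = 6 shell has ℓ = 0 through 5; check each.
Orbitals with ℓ ≥ 4, by ℓ: ℓ=4 → 9; ℓ=5 → 11.
Orbitals: 9 + 11 = 20. Each orbital carries two spin states, so 20 × 2 = 40 states.

40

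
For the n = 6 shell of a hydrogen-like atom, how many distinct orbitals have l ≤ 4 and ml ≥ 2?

The n = 6 shell has l = 0 through 5; check each.
Orbitals with l ≤ 4 and ml ≥ 2, by l: l=2 → 1; l=3 → 2; l=4 → 3.
Total orbitals: 1 + 2 + 3 = 6.

6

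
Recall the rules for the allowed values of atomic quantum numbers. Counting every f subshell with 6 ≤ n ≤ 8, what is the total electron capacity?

An f subshell (l = 3) exists for every n ≥ 4, so shells n = 6, 7, 8 each contribute one — 3 subshells.
Since each f subshell holds 2(2·3+1) = 14 electrons, the total is 3 × 14 = 42.

42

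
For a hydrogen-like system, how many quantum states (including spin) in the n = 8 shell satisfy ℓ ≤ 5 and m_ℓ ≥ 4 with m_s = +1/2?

For n = 8, ℓ ranges over 0 … 7.
Orbitals with ℓ ≤ 5 and m_ℓ ≥ 4, by ℓ: ℓ=4 → 1; ℓ=5 → 2.
Orbitals: 1 + 2 = 3. With m_s fixed to a single value there is one state per orbital, giving 3 states.

3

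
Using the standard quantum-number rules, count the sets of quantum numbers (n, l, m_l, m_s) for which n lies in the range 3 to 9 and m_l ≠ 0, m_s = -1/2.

Per-shell orbital counts meeting the constraint:
n=3 → 6; n=4 → 12; n=5 → 20; n=6 → 30; n=7 → 42; n=8 → 56; n=9 → 72.
Orbitals: 6 + 12 + 20 + 30 + 42 + 56 + 72 = 238. With m_s fixed to -1/2 there is one state per orbital, so 238 states.

238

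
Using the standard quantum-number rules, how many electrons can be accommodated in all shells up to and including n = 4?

Total orbitals = 1² + 2² + 3² + 4² = 30. Doubling for spin gives 60 electrons.

60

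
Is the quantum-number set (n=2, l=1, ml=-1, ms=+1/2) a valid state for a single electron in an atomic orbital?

Allowed

n = 2 is a positive integer. l = 1 satisfies 0 ≤ l ≤ n−1 = 1. ml = -1 lies in the range −l … +l (here −1 … 1). ms = +1/2 is one of ±1/2.
All four constraints are satisfied.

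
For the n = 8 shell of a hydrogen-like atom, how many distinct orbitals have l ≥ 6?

The n = 8 shell has l = 0 through 7; check each.
Per l-value: l=6 → 13; l=7 → 15.
Total orbitals: 13 + 15 = 28.

28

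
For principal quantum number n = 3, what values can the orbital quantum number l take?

0, 1, 2

l is an integer with 0 ≤ l ≤ n−1, so for n = 3: l = 0, 1, 2.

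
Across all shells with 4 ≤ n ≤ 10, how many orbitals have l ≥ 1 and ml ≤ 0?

Treat each shell separately and count matching orbitals:
n=4 → 9; n=5 → 14; n=6 → 20; n=7 → 27; n=8 → 35; n=9 → 44; n=10 → 54.
Total orbitals: 9 + 14 + 20 + 27 + 35 + 44 + 54 = 203.

203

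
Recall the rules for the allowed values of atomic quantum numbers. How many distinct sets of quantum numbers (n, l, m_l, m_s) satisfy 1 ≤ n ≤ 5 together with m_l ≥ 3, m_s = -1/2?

4

For each n in the range, tally the orbitals obeying m_l ≥ 3:
n=4 → 1; n=5 → 3.
Orbitals: 1 + 3 = 4. With m_s fixed to -1/2 there is one state per orbital, so 4 states.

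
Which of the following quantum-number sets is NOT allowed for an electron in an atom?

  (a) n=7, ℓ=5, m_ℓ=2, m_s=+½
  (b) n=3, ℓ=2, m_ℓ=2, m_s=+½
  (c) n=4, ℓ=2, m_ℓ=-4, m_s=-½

(c)

(c) has |m_ℓ| = 4 > ℓ = 2, violating −ℓ ≤ m_ℓ ≤ ℓ.
The remaining sets (a), (b) satisfy all four rules.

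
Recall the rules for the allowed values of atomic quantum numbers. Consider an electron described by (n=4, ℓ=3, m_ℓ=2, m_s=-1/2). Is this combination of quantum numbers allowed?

n = 4 is a positive integer. ℓ = 3 satisfies 0 ≤ ℓ ≤ n−1 = 3. m_ℓ = 2 lies in the range −ℓ … +ℓ (here −3 … 3). m_s = -1/2 is one of ±1/2.
All four constraints are satisfied.

Allowed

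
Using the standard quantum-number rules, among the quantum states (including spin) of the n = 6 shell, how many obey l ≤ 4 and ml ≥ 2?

With n = 6 the allowed l are 0, 1, …, 5.
Orbitals with l ≤ 4 and ml ≥ 2, by l: l=2 → 1; l=3 → 2; l=4 → 3.
Orbitals: 1 + 2 + 3 = 6. Each orbital carries two spin states, so 6 × 2 = 12 states.

12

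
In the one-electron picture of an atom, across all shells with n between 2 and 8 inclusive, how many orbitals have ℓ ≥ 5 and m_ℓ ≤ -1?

Go shell by shell, enumerating (ℓ, m_ℓ) with ℓ ≥ 5 and m_ℓ ≤ -1:
n=6 → 5; n=7 → 11; n=8 → 18.
Total orbitals: 5 + 11 + 18 = 34.

34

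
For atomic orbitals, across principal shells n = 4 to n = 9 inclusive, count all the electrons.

542

Shell n has n² orbitals: 4²=16 + 5²=25 + 6²=36 + 7²=49 + 8²=64 + 9²=81 = 271 orbitals.
Two spin states per orbital: 2 × 271 = 542 electrons.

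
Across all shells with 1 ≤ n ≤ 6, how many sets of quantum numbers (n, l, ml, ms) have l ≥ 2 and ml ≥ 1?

For each n in the range, tally the orbitals obeying l ≥ 2 and ml ≥ 1:
n=3 → 2; n=4 → 5; n=5 → 9; n=6 → 14.
Orbitals: 2 + 5 + 9 + 14 = 30. Including both spin states (ms = ±1/2) gives 2 × 30 = 60 states.

60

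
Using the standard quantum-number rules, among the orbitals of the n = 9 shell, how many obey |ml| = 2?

Go through l = 0, …, 8 (the values permitted for n = 9).
Contributions: l=2 → 2; l=3 → 2; l=4 → 2; l=5 → 2; l=6 → 2; l=7 → 2; l=8 → 2.
Total orbitals: 2 + 2 + 2 + 2 + 2 + 2 + 2 = 14.

14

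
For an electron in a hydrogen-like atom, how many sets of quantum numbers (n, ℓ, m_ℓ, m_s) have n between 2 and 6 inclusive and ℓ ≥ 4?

58

Per-shell orbital counts meeting the constraint:
n=5 → 9; n=6 → 20.
Orbitals: 9 + 20 = 29. Including both spin states (m_s = ±1/2) gives 2 × 29 = 58 states.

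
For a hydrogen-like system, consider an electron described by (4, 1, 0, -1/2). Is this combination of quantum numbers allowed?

Yes

n = 4 is a positive integer. ℓ = 1 satisfies 0 ≤ ℓ ≤ n−1 = 3. m_ℓ = 0 lies in the range −ℓ … +ℓ (here −1 … 1). m_s = -1/2 is one of ±1/2.
All four constraints are satisfied.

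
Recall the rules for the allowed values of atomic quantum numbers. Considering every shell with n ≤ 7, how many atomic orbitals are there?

Total orbitals = 1² + 2² + 3² + 4² + 5² + 6² + 7² = 140.

140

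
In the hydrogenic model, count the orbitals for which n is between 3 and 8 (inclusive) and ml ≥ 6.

4

Work shell by shell — for each n, count the (l, ml) pairs that satisfy ml ≥ 6:
n=7 → 1; n=8 → 3.
Total orbitals: 1 + 3 = 4.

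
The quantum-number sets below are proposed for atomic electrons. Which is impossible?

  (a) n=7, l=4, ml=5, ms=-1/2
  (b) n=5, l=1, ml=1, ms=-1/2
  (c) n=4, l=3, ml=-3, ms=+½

(a)

(a) has |ml| = 5 > l = 4, violating −l ≤ ml ≤ l.
The remaining sets (b), (c) satisfy all four rules.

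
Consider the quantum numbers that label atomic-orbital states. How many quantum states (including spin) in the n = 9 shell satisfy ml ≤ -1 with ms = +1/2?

Contributions: l=1 → 1; l=2 → 2; l=3 → 3; l=4 → 4; l=5 → 5; l=6 → 6; l=7 → 7; l=8 → 8.
Orbitals: 1 + 2 + 3 + 4 + 5 + 6 + 7 + 8 = 36. With ms fixed to a single value there is one state per orbital, giving 36 states.

36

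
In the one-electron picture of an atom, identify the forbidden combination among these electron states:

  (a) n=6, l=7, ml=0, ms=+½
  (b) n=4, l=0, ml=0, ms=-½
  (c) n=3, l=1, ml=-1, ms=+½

(a) has l = 7 ≥ n = 6, violating 0 ≤ l ≤ n−1.
The remaining sets (b), (c) satisfy all four rules.

(a)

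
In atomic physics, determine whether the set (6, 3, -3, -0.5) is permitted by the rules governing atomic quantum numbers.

Yes

n = 6 is a positive integer. l = 3 satisfies 0 ≤ l ≤ n−1 = 5. ml = -3 lies in the range −l … +l (here −3 … 3). ms = -1/2 is one of ±1/2.
All four constraints are satisfied.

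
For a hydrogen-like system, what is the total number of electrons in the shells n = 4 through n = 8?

Shell n has n² orbitals: 4²=16 + 5²=25 + 6²=36 + 7²=49 + 8²=64 = 190 orbitals.
Two spin states per orbital: 2 × 190 = 380 electrons.

380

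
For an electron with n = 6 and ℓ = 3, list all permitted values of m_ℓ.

m_ℓ takes every integer from −ℓ to +ℓ. With ℓ = 3 that gives the 7 values -3, -2, -1, 0, 1, 2, 3.

-3, -2, -1, 0, 1, 2, 3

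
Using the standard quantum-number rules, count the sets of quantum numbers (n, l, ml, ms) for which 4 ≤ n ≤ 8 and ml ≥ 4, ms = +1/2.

Treat each shell separately and count matching orbitals:
n=5 → 1; n=6 → 3; n=7 → 6; n=8 → 10.
Orbitals: 1 + 3 + 6 + 10 = 20. With ms fixed to +1/2 there is one state per orbital, so 20 states.

20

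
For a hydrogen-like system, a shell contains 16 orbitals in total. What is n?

n = 4

n² = 16 ⇒ n = 4.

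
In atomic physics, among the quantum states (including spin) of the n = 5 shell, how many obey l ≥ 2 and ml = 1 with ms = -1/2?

3

For n = 5, l ranges over 0 … 4.
Orbitals with l ≥ 2 and ml = 1, by l: l=2 → 1; l=3 → 1; l=4 → 1.
Orbitals: 1 + 1 + 1 = 3. With ms fixed to a single value there is one state per orbital, giving 3 states.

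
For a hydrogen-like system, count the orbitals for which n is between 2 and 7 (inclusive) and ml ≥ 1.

Treat each shell separately and count matching orbitals:
n=2 → 1; n=3 → 3; n=4 → 6; n=5 → 10; n=6 → 15; n=7 → 21.
Total orbitals: 1 + 3 + 6 + 10 + 15 + 21 = 56.

56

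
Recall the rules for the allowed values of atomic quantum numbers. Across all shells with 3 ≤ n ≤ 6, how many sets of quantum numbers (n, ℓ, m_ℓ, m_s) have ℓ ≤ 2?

Treat each shell separately and count matching orbitals:
n=3 → 9; n=4 → 9; n=5 → 9; n=6 → 9.
Orbitals: 9 + 9 + 9 + 9 = 36. Including both spin states (m_s = ±1/2) gives 2 × 36 = 72 states.

72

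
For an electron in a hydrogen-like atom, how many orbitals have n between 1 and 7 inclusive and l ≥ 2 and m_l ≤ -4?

Per-shell orbital counts meeting the constraint:
n=5 → 1; n=6 → 3; n=7 → 6.
Total orbitals: 1 + 3 + 6 = 10.

10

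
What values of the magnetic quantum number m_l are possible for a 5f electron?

-3, -2, -1, 0, 1, 2, 3

The 5f subshell has l = 3, and m_l takes every integer from −l to +l. With l = 3 that gives the 7 values -3, -2, -1, 0, 1, 2, 3.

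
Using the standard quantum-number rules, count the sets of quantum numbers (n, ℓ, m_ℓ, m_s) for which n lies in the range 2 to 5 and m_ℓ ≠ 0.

For each n in the range, tally the orbitals obeying m_ℓ ≠ 0:
n=2 → 2; n=3 → 6; n=4 → 12; n=5 → 20.
Orbitals: 2 + 6 + 12 + 20 = 40. Including both spin states (m_s = ±1/2) gives 2 × 40 = 80 states.

80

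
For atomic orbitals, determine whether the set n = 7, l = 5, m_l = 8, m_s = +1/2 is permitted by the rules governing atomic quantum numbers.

The magnetic quantum number must satisfy −l ≤ m_l ≤ l. With l = 5, m_l can only be -5, -4, -3, -2, -1, 0, 1, 2, 3, 4, 5, so m_l = 8 is forbidden.

Invalid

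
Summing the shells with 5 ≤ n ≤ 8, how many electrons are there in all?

348

Shell n has n² orbitals: 5²=25 + 6²=36 + 7²=49 + 8²=64 = 174 orbitals.
Two spin states per orbital: 2 × 174 = 348 electrons.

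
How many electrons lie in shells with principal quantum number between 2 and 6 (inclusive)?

Shell n has n² orbitals: 2²=4 + 3²=9 + 4²=16 + 5²=25 + 6²=36 = 90 orbitals.
Two spin states per orbital: 2 × 90 = 180 electrons.

180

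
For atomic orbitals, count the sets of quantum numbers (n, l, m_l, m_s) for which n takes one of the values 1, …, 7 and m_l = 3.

Go shell by shell, enumerating (l, m_l) with m_l = 3:
n=4 → 1; n=5 → 2; n=6 → 3; n=7 → 4.
Orbitals: 1 + 2 + 3 + 4 = 10. Including both spin states (m_s = ±1/2) gives 2 × 10 = 20 states.

20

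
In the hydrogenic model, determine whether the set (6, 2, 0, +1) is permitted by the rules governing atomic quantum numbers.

Invalid

The spin quantum number for an electron can only be m_s = +1/2 or −1/2; m_s = +1 is not one of those.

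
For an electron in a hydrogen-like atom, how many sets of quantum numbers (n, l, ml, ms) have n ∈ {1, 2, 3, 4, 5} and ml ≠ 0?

80

Go shell by shell, enumerating (l, ml) with ml ≠ 0:
n=2 → 2; n=3 → 6; n=4 → 12; n=5 → 20.
Orbitals: 2 + 6 + 12 + 20 = 40. Including both spin states (ms = ±1/2) gives 2 × 40 = 80 states.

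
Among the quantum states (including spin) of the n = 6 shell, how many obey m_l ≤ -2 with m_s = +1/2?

Go through l = 0, …, 5 (the values permitted for n = 6).
Orbitals with m_l ≤ -2, by l: l=2 → 1; l=3 → 2; l=4 → 3; l=5 → 4.
Orbitals: 1 + 2 + 3 + 4 = 10. With m_s fixed to a single value there is one state per orbital, giving 10 states.

10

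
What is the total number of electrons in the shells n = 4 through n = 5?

82

Shell n has n² orbitals: 4²=16 + 5²=25 = 41 orbitals.
Two spin states per orbital: 2 × 41 = 82 electrons.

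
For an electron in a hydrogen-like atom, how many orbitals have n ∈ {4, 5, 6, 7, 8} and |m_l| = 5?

Per-shell orbital counts meeting the constraint:
n=6 → 2; n=7 → 4; n=8 → 6.
Total orbitals: 2 + 4 + 6 = 12.

12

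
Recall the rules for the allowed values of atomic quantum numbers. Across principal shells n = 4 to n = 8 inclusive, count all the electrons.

380

Shell n has n² orbitals: 4²=16 + 5²=25 + 6²=36 + 7²=49 + 8²=64 = 190 orbitals.
Two spin states per orbital: 2 × 190 = 380 electrons.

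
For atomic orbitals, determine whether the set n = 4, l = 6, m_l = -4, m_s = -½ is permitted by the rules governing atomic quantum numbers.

The orbital quantum number must satisfy 0 ≤ l ≤ n−1. With n = 4 the allowed l values are 0, 1, 2, 3, so l = 6 is out of range.

Invalid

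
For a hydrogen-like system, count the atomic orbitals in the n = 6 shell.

36

The n = 6 shell contains n² = 6² = 36 orbitals.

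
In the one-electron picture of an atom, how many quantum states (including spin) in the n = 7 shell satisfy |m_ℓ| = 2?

20

Go through ℓ = 0, …, 6 (the values permitted for n = 7).
The (ℓ, m_ℓ) pairs meeting |m_ℓ| = 2 give: ℓ=2 → 2; ℓ=3 → 2; ℓ=4 → 2; ℓ=5 → 2; ℓ=6 → 2.
Orbitals: 2 + 2 + 2 + 2 + 2 = 10. Each orbital carries two spin states, so 10 × 2 = 20 states.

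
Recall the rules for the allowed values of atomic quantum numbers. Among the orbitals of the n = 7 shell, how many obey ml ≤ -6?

1

Orbitals with ml ≤ -6, by l: l=6 → 1.
Total orbitals: 1.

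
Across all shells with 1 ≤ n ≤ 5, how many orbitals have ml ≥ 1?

20

Go shell by shell, enumerating (l, ml) with ml ≥ 1:
n=2 → 1; n=3 → 3; n=4 → 6; n=5 → 10.
Total orbitals: 1 + 3 + 6 + 10 = 20.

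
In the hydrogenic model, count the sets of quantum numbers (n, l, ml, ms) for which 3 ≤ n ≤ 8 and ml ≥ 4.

Per-shell orbital counts meeting the constraint:
n=5 → 1; n=6 → 3; n=7 → 6; n=8 → 10.
Orbitals: 1 + 3 + 6 + 10 = 20. Including both spin states (ms = ±1/2) gives 2 × 20 = 40 states.

40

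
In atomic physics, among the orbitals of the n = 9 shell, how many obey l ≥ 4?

65

The n = 9 shell has l = 0 through 8; check each.
Per l-value: l=4 → 9; l=5 → 11; l=6 → 13; l=7 → 15; l=8 → 17.
Total orbitals: 9 + 11 + 13 + 15 + 17 = 65.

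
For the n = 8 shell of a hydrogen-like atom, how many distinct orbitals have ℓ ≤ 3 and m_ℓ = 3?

The (ℓ, m_ℓ) pairs meeting ℓ ≤ 3 and m_ℓ = 3 give: ℓ=3 → 1.
Total orbitals: 1.

1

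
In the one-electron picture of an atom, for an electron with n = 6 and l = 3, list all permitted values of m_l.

-3, -2, -1, 0, 1, 2, 3

m_l takes every integer from −l to +l. With l = 3 that gives the 7 values -3, -2, -1, 0, 1, 2, 3.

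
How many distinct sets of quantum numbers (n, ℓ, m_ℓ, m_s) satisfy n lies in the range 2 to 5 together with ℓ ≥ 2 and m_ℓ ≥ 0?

Per-shell orbital counts meeting the constraint:
n=3 → 3; n=4 → 7; n=5 → 12.
Orbitals: 3 + 7 + 12 = 22. Including both spin states (m_s = ±1/2) gives 2 × 22 = 44 states.

44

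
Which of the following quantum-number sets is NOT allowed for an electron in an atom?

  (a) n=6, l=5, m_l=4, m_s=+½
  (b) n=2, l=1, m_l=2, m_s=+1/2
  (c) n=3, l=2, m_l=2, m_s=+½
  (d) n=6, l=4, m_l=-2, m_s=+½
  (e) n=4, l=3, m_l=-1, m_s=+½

(b) has |m_l| = 2 > l = 1, violating −l ≤ m_l ≤ l.
The remaining sets (a), (c), (d), (e) satisfy all four rules.

(b)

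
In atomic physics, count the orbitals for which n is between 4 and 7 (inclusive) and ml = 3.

10

Per-shell orbital counts meeting the constraint:
n=4 → 1; n=5 → 2; n=6 → 3; n=7 → 4.
Total orbitals: 1 + 2 + 3 + 4 = 10.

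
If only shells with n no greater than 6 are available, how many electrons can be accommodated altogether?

Total orbitals = 1² + 2² + 3² + 4² + 5² + 6² = 91. Doubling for spin gives 182 electrons.

182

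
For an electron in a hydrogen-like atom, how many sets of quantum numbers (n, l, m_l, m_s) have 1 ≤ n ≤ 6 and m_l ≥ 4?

8

Count contributing orbitals for each principal shell:
n=5 → 1; n=6 → 3.
Orbitals: 1 + 3 = 4. Including both spin states (m_s = ±1/2) gives 2 × 4 = 8 states.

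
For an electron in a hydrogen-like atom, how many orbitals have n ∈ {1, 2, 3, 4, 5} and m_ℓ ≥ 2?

10

For each n in the range, tally the orbitals obeying m_ℓ ≥ 2:
n=3 → 1; n=4 → 3; n=5 → 6.
Total orbitals: 1 + 3 + 6 = 10.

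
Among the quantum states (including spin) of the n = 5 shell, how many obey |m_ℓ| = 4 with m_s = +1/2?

For n = 5, ℓ ranges over 0 … 4.
Orbitals with |m_ℓ| = 4, by ℓ: ℓ=4 → 2.
Orbitals: 2. With m_s fixed to a single value there is one state per orbital, giving 2 states.

2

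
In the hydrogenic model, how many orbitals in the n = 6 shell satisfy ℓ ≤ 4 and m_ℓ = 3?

With n = 6 the allowed ℓ are 0, 1, …, 5.
Per ℓ-value: ℓ=3 → 1; ℓ=4 → 1.
Total orbitals: 1 + 1 = 2.

2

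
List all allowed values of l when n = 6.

l is an integer with 0 ≤ l ≤ n−1, so for n = 6: l = 0, 1, 2, 3, 4, 5.

0, 1, 2, 3, 4, 5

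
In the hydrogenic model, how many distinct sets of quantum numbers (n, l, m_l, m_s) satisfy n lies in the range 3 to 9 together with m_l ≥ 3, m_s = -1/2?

56

Go shell by shell, enumerating (l, m_l) with m_l ≥ 3:
n=4 → 1; n=5 → 3; n=6 → 6; n=7 → 10; n=8 → 15; n=9 → 21.
Orbitals: 1 + 3 + 6 + 10 + 15 + 21 = 56. With m_s fixed to -1/2 there is one state per orbital, so 56 states.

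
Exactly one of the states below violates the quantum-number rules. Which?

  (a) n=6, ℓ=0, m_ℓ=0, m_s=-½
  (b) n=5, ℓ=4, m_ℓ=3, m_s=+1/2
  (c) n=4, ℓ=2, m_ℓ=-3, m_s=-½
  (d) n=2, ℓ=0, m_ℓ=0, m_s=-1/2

(c) has |m_ℓ| = 3 > ℓ = 2, violating −ℓ ≤ m_ℓ ≤ ℓ.
The remaining sets (a), (b), (d) satisfy all four rules.

(c)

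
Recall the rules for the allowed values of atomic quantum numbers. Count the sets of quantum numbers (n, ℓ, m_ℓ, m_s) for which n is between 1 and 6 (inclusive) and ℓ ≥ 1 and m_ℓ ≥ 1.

Count contributing orbitals for each principal shell:
n=2 → 1; n=3 → 3; n=4 → 6; n=5 → 10; n=6 → 15.
Orbitals: 1 + 3 + 6 + 10 + 15 = 35. Including both spin states (m_s = ±1/2) gives 2 × 35 = 70 states.

70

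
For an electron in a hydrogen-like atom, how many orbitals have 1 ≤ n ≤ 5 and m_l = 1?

Treat each shell separately and count matching orbitals:
n=2 → 1; n=3 → 2; n=4 → 3; n=5 → 4.
Total orbitals: 1 + 2 + 3 + 4 = 10.

10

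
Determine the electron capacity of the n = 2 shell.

8

A shell holds 2n² electrons: 2 × 2² = 2 × 4 = 8.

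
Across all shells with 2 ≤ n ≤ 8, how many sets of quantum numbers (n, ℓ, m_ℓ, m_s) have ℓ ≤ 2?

116

Go shell by shell, enumerating (ℓ, m_ℓ) with ℓ ≤ 2:
n=2 → 4; n=3 → 9; n=4 → 9; n=5 → 9; n=6 → 9; n=7 → 9; n=8 → 9.
Orbitals: 4 + 9 + 9 + 9 + 9 + 9 + 9 = 58. Including both spin states (m_s = ±1/2) gives 2 × 58 = 116 states.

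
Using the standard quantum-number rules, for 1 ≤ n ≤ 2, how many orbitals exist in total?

Total orbitals = 1² + 2² = 5.

5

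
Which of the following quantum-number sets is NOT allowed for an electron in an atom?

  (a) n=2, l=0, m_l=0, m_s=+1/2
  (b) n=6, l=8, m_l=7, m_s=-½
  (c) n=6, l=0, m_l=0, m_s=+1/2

(b)

(b) has l = 8 ≥ n = 6, violating 0 ≤ l ≤ n−1.
The remaining sets (a), (c) satisfy all four rules.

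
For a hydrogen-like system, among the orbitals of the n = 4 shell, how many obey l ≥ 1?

15

Go through l = 0, …, 3 (the values permitted for n = 4).
Per l-value: l=1 → 3; l=2 → 5; l=3 → 7.
Total orbitals: 3 + 5 + 7 = 15.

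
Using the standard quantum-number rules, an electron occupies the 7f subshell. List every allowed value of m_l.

The 7f subshell has l = 3, and m_l takes every integer from −l to +l. With l = 3 that gives the 7 values -3, -2, -1, 0, 1, 2, 3.

-3, -2, -1, 0, 1, 2, 3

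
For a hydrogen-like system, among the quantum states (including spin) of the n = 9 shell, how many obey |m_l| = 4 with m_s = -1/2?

The (l, m_l) pairs meeting |m_l| = 4 give: l=4 → 2; l=5 → 2; l=6 → 2; l=7 → 2; l=8 → 2.
Orbitals: 2 + 2 + 2 + 2 + 2 = 10. With m_s fixed to a single value there is one state per orbital, giving 10 states.

10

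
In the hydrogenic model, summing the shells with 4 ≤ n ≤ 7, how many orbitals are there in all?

126

Shell n has n² orbitals: 4²=16 + 5²=25 + 6²=36 + 7²=49 = 126 orbitals.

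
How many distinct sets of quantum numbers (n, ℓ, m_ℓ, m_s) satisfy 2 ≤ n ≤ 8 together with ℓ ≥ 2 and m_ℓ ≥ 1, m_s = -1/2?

77

Go shell by shell, enumerating (ℓ, m_ℓ) with ℓ ≥ 2 and m_ℓ ≥ 1:
n=3 → 2; n=4 → 5; n=5 → 9; n=6 → 14; n=7 → 20; n=8 → 27.
Orbitals: 2 + 5 + 9 + 14 + 20 + 27 = 77. With m_s fixed to -1/2 there is one state per orbital, so 77 states.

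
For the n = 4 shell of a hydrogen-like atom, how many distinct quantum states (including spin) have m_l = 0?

8

Go through l = 0, …, 3 (the values permitted for n = 4).
Contributions: l=0 → 1; l=1 → 1; l=2 → 1; l=3 → 1.
Orbitals: 1 + 1 + 1 + 1 = 4. Each orbital carries two spin states, so 4 × 2 = 8 states.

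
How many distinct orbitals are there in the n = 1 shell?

The n = 1 shell contains n² = 1² = 1 orbital.

1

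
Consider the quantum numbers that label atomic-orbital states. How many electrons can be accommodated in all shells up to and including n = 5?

Total orbitals = 1² + 2² + 3² + 4² + 5² = 55. Doubling for spin gives 110 electrons.

110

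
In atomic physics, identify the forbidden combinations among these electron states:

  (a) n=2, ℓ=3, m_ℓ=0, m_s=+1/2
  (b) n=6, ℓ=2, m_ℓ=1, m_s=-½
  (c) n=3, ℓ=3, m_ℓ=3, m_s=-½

(a) has ℓ = 3 ≥ n = 2, violating 0 ≤ ℓ ≤ n−1.
(c) has ℓ = 3 ≥ n = 3, violating 0 ≤ ℓ ≤ n−1.
The remaining set (b) satisfies all four rules.

(a) and (c)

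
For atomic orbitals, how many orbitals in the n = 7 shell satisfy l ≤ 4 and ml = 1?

4

The (l, ml) pairs meeting l ≤ 4 and ml = 1 give: l=1 → 1; l=2 → 1; l=3 → 1; l=4 → 1.
Total orbitals: 1 + 1 + 1 + 1 = 4.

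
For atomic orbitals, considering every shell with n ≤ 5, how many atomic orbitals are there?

55

Total orbitals = 1² + 2² + 3² + 4² + 5² = 55.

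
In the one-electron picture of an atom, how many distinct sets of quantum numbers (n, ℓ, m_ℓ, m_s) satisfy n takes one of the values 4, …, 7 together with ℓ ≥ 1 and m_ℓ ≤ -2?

68

Go shell by shell, enumerating (ℓ, m_ℓ) with ℓ ≥ 1 and m_ℓ ≤ -2:
n=4 → 3; n=5 → 6; n=6 → 10; n=7 → 15.
Orbitals: 3 + 6 + 10 + 15 = 34. Including both spin states (m_s = ±1/2) gives 2 × 34 = 68 states.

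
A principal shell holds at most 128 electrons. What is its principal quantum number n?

2n² = 128 ⇒ n² = 64 ⇒ n = 8.

n = 8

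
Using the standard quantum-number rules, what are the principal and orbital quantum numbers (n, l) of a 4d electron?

The leading integer gives n = 4; the letter 'd' means l = 2.

n = 4, l = 2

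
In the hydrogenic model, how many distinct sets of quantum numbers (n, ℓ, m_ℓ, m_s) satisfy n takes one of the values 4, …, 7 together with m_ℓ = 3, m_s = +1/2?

10

Go shell by shell, enumerating (ℓ, m_ℓ) with m_ℓ = 3:
n=4 → 1; n=5 → 2; n=6 → 3; n=7 → 4.
Orbitals: 1 + 2 + 3 + 4 = 10. With m_s fixed to +1/2 there is one state per orbital, so 10 states.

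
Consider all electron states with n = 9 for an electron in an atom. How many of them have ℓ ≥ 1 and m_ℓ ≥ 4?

30

The (ℓ, m_ℓ) pairs meeting ℓ ≥ 1 and m_ℓ ≥ 4 give: ℓ=4 → 1; ℓ=5 → 2; ℓ=6 → 3; ℓ=7 → 4; ℓ=8 → 5.
Orbitals: 1 + 2 + 3 + 4 + 5 = 15. Each orbital carries two spin states, so 15 × 2 = 30 states.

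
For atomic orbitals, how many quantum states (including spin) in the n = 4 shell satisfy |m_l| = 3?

4

With n = 4 the allowed l are 0, 1, …, 3.
Per l-value: l=3 → 2.
Orbitals: 2. Each orbital carries two spin states, so 2 × 2 = 4 states.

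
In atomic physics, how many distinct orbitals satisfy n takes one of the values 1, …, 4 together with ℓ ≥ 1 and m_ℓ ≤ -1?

Per-shell orbital counts meeting the constraint:
n=2 → 1; n=3 → 3; n=4 → 6.
Total orbitals: 1 + 3 + 6 = 10.

10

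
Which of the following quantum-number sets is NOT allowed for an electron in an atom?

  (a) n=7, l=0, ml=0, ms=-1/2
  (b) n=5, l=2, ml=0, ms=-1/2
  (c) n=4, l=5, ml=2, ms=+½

(c) has l = 5 ≥ n = 4, violating 0 ≤ l ≤ n−1.
The remaining sets (a), (b) satisfy all four rules.

(c)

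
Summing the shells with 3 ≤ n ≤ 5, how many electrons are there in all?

100

Shell n has n² orbitals: 3²=9 + 4²=16 + 5²=25 = 50 orbitals.
Two spin states per orbital: 2 × 50 = 100 electrons.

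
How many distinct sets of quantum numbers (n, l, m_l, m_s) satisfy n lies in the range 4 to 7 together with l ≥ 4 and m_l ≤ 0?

68

Treat each shell separately and count matching orbitals:
n=5 → 5; n=6 → 11; n=7 → 18.
Orbitals: 5 + 11 + 18 = 34. Including both spin states (m_s = ±1/2) gives 2 × 34 = 68 states.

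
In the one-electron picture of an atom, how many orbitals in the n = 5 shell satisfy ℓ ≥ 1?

24

Contributions: ℓ=1 → 3; ℓ=2 → 5; ℓ=3 → 7; ℓ=4 → 9.
Total orbitals: 3 + 5 + 7 + 9 = 24.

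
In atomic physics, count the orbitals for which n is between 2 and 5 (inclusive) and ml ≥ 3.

Treat each shell separately and count matching orbitals:
n=4 → 1; n=5 → 3.
Total orbitals: 1 + 3 = 4.

4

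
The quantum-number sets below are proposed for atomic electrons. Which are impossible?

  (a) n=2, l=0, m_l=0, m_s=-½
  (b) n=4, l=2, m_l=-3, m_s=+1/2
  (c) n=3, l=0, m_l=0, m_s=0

(b) and (c)

(b) has |m_l| = 3 > l = 2, violating −l ≤ m_l ≤ l.
(c) has m_s = 0, but an electron's spin must be ±1/2.
The remaining set (a) satisfies all four rules.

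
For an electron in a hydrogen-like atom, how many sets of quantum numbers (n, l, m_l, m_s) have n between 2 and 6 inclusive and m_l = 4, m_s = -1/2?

3

For each n in the range, tally the orbitals obeying m_l = 4:
n=5 → 1; n=6 → 2.
Orbitals: 1 + 2 = 3. With m_s fixed to -1/2 there is one state per orbital, so 3 states.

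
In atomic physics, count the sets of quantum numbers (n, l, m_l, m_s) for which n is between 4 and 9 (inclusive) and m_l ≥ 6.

Work shell by shell — for each n, count the (l, m_l) pairs that satisfy m_l ≥ 6:
n=7 → 1; n=8 → 3; n=9 → 6.
Orbitals: 1 + 3 + 6 = 10. Including both spin states (m_s = ±1/2) gives 2 × 10 = 20 states.

20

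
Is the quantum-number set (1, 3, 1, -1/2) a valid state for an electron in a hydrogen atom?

The orbital quantum number must satisfy 0 ≤ l ≤ n−1. With n = 1 the allowed l values are 0, so l = 3 is out of range.

No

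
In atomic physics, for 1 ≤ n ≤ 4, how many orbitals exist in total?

Total orbitals = 1² + 2² + 3² + 4² = 30.

30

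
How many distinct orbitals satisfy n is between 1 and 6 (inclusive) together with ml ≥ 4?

4

Treat each shell separately and count matching orbitals:
n=5 → 1; n=6 → 3.
Total orbitals: 1 + 3 = 4.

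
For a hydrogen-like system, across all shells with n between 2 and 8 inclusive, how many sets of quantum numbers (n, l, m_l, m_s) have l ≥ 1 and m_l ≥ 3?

70

Treat each shell separately and count matching orbitals:
n=4 → 1; n=5 → 3; n=6 → 6; n=7 → 10; n=8 → 15.
Orbitals: 1 + 3 + 6 + 10 + 15 = 35. Including both spin states (m_s = ±1/2) gives 2 × 35 = 70 states.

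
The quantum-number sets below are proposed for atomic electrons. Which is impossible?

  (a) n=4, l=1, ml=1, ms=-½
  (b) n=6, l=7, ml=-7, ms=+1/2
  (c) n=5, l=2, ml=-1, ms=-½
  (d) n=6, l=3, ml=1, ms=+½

(b) has l = 7 ≥ n = 6, violating 0 ≤ l ≤ n−1.
The remaining sets (a), (c), (d) satisfy all four rules.

(b)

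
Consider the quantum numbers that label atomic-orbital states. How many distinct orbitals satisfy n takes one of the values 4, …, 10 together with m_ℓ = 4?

Treat each shell separately and count matching orbitals:
n=5 → 1; n=6 → 2; n=7 → 3; n=8 → 4; n=9 → 5; n=10 → 6.
Total orbitals: 1 + 2 + 3 + 4 + 5 + 6 = 21.

21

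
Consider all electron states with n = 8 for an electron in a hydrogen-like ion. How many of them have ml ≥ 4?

For n = 8, l ranges over 0 … 7.
The (l, ml) pairs meeting ml ≥ 4 give: l=4 → 1; l=5 → 2; l=6 → 3; l=7 → 4.
Orbitals: 1 + 2 + 3 + 4 = 10. Each orbital carries two spin states, so 10 × 2 = 20 states.

20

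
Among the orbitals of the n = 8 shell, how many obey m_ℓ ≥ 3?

15

Per ℓ-value: ℓ=3 → 1; ℓ=4 → 2; ℓ=5 → 3; ℓ=6 → 4; ℓ=7 → 5.
Total orbitals: 1 + 2 + 3 + 4 + 5 = 15.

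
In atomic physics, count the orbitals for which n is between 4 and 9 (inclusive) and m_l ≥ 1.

116

Work shell by shell — for each n, count the (l, m_l) pairs that satisfy m_l ≥ 1:
n=4 → 6; n=5 → 10; n=6 → 15; n=7 → 21; n=8 → 28; n=9 → 36.
Total orbitals: 6 + 10 + 15 + 21 + 28 + 36 = 116.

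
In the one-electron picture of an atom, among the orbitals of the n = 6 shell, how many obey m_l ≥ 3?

6

For n = 6, l ranges over 0 … 5.
Per l-value: l=3 → 1; l=4 → 2; l=5 → 3.
Total orbitals: 1 + 2 + 3 = 6.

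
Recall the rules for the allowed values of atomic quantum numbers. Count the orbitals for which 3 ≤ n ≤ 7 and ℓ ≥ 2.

For each n in the range, tally the orbitals obeying ℓ ≥ 2:
n=3 → 5; n=4 → 12; n=5 → 21; n=6 → 32; n=7 → 45.
Total orbitals: 5 + 12 + 21 + 32 + 45 = 115.

115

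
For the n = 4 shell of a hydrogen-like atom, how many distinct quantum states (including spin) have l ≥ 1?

30

For n = 4, l ranges over 0 … 3.
The (l, m_l) pairs meeting l ≥ 1 give: l=1 → 3; l=2 → 5; l=3 → 7.
Orbitals: 3 + 5 + 7 = 15. Each orbital carries two spin states, so 15 × 2 = 30 states.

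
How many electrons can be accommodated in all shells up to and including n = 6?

182

Total orbitals = 1² + 2² + 3² + 4² + 5² + 6² = 91. Doubling for spin gives 182 electrons.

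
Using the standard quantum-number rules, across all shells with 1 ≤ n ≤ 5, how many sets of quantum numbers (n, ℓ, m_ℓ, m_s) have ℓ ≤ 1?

Treat each shell separately and count matching orbitals:
n=1 → 1; n=2 → 4; n=3 → 4; n=4 → 4; n=5 → 4.
Orbitals: 1 + 4 + 4 + 4 + 4 = 17. Including both spin states (m_s = ±1/2) gives 2 × 17 = 34 states.

34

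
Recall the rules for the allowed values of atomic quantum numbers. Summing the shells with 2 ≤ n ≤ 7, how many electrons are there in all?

Shell n has n² orbitals: 2²=4 + 3²=9 + 4²=16 + 5²=25 + 6²=36 + 7²=49 = 139 orbitals.
Two spin states per orbital: 2 × 139 = 278 electrons.

278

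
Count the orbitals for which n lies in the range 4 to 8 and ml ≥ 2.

55

For each n in the range, tally the orbitals obeying ml ≥ 2:
n=4 → 3; n=5 → 6; n=6 → 10; n=7 → 15; n=8 → 21.
Total orbitals: 3 + 6 + 10 + 15 + 21 = 55.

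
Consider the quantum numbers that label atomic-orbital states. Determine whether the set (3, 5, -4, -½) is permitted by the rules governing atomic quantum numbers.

The orbital quantum number must satisfy 0 ≤ ℓ ≤ n−1. With n = 3 the allowed ℓ values are 0, 1, 2, so ℓ = 5 is out of range.

Invalid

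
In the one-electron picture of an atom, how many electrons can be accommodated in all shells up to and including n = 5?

110

Total orbitals = 1² + 2² + 3² + 4² + 5² = 55. Doubling for spin gives 110 electrons.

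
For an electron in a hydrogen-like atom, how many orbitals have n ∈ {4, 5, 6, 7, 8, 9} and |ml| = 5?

20

Work shell by shell — for each n, count the (l, ml) pairs that satisfy |ml| = 5:
n=6 → 2; n=7 → 4; n=8 → 6; n=9 → 8.
Total orbitals: 2 + 4 + 6 + 8 = 20.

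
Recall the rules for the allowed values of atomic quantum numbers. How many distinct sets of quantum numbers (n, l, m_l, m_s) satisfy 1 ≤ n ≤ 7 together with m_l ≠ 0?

224

Work shell by shell — for each n, count the (l, m_l) pairs that satisfy m_l ≠ 0:
n=2 → 2; n=3 → 6; n=4 → 12; n=5 → 20; n=6 → 30; n=7 → 42.
Orbitals: 2 + 6 + 12 + 20 + 30 + 42 = 112. Including both spin states (m_s = ±1/2) gives 2 × 112 = 224 states.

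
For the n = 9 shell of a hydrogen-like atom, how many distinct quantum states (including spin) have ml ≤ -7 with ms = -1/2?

3

With n = 9 the allowed l are 0, 1, …, 8.
Per l-value: l=7 → 1; l=8 → 2.
Orbitals: 1 + 2 = 3. With ms fixed to a single value there is one state per orbital, giving 3 states.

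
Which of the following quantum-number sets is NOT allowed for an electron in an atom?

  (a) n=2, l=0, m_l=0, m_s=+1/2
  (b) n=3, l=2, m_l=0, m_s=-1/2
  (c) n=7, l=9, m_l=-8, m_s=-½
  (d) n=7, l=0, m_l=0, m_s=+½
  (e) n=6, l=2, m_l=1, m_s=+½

(c) has l = 9 ≥ n = 7, violating 0 ≤ l ≤ n−1.
The remaining sets (a), (b), (d), (e) satisfy all four rules.

(c)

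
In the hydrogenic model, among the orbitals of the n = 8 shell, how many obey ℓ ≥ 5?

Contributions: ℓ=5 → 11; ℓ=6 → 13; ℓ=7 → 15.
Total orbitals: 11 + 13 + 15 = 39.

39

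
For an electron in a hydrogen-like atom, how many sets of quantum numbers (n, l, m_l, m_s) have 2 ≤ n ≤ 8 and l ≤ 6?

Treat each shell separately and count matching orbitals:
n=2 → 4; n=3 → 9; n=4 → 16; n=5 → 25; n=6 → 36; n=7 → 49; n=8 → 49.
Orbitals: 4 + 9 + 16 + 25 + 36 + 49 + 49 = 188. Including both spin states (m_s = ±1/2) gives 2 × 188 = 376 states.

376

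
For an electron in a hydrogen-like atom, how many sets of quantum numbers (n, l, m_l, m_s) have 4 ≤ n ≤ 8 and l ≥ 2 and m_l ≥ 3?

70

Treat each shell separately and count matching orbitals:
n=4 → 1; n=5 → 3; n=6 → 6; n=7 → 10; n=8 → 15.
Orbitals: 1 + 3 + 6 + 10 + 15 = 35. Including both spin states (m_s = ±1/2) gives 2 × 35 = 70 states.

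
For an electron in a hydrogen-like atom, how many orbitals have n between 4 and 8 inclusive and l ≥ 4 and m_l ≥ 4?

Count contributing orbitals for each principal shell:
n=5 → 1; n=6 → 3; n=7 → 6; n=8 → 10.
Total orbitals: 1 + 3 + 6 + 10 = 20.

20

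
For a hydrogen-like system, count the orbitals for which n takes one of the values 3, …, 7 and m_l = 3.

10

Go shell by shell, enumerating (l, m_l) with m_l = 3:
n=4 → 1; n=5 → 2; n=6 → 3; n=7 → 4.
Total orbitals: 1 + 2 + 3 + 4 = 10.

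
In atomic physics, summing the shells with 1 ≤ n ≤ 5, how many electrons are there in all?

Shell n has n² orbitals: 1²=1 + 2²=4 + 3²=9 + 4²=16 + 5²=25 = 55 orbitals.
Two spin states per orbital: 2 × 55 = 110 electrons.

110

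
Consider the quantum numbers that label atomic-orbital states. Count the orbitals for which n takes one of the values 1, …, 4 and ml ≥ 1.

10

For each n in the range, tally the orbitals obeying ml ≥ 1:
n=2 → 1; n=3 → 3; n=4 → 6.
Total orbitals: 1 + 3 + 6 = 10.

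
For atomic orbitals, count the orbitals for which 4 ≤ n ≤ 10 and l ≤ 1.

28

Treat each shell separately and count matching orbitals:
n=4 → 4; n=5 → 4; n=6 → 4; n=7 → 4; n=8 → 4; n=9 → 4; n=10 → 4.
Total orbitals: 4 + 4 + 4 + 4 + 4 + 4 + 4 = 28.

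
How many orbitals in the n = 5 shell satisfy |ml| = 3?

With n = 5 the allowed l are 0, 1, …, 4.
Per l-value: l=3 → 2; l=4 → 2.
Total orbitals: 2 + 2 = 4.

4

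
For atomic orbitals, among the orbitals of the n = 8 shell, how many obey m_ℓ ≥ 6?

The n = 8 shell has ℓ = 0 through 7; check each.
Orbitals with m_ℓ ≥ 6, by ℓ: ℓ=6 → 1; ℓ=7 → 2.
Total orbitals: 1 + 2 = 3.

3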